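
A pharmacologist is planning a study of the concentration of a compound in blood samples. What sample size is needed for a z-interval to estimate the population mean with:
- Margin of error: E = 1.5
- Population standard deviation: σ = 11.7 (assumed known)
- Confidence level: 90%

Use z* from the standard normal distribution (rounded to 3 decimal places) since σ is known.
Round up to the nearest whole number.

Using z* since population σ is known (z-interval formula).

For 90% confidence, z* = 1.645 (from standard normal table)

Sample size formula for z-interval: n = (z*σ/E)²

n = (1.645 × 11.7 / 1.5)²
  = (12.831000)²
  = 164.6346

Round up to the nearest whole number: n = 165

165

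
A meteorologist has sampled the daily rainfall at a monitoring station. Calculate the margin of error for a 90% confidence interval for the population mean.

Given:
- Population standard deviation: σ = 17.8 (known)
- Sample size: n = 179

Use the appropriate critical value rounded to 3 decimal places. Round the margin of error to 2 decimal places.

The population standard deviation σ is known, so use the z-interval margin of error formula.

For 90% confidence, z* = 1.645 (from standard normal table)

Margin of error formula for z-interval: E = z* × σ/√n

E = 1.645 × 17.8/√179
  = 1.645 × 1.330434
  = 2.1886

Rounded to 2 decimal places:

2.19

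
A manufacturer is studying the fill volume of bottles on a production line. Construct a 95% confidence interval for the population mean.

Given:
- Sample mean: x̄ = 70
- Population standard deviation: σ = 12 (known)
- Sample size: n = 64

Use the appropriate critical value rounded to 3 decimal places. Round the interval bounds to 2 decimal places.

The population standard deviation σ is known, so use a z-interval (standard normal critical value).

For 95% confidence, z* = 1.96 (from standard normal table)

Standard error: SE = σ/√n = 12/√64 = 1.500000

Margin of error: E = z* × SE = 1.96 × 1.500000 = 2.9400

Z-interval: x̄ ± E = 70 ± 2.9400 = (67.0600, 72.9400)

Rounded to 2 decimal places:

(67.06, 72.94)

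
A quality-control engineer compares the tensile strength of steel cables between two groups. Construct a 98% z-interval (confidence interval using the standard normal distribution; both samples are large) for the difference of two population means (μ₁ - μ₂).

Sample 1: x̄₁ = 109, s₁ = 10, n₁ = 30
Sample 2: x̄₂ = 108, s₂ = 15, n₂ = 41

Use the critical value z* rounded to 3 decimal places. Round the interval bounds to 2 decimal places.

Both samples are large (n₁ = 30 ≥ 30, n₂ = 41 ≥ 30), so a z-interval for the difference of means applies.

Point estimate: x̄₁ - x̄₂ = 109 - 108 = 1

Standard error: SE = √(s₁²/n₁ + s₂²/n₂)
= √(10²/30 + 15²/41)
= √(3.333333 + 5.487805)
= 2.970040

For 98% confidence, z* = 2.326 (from standard normal table)
Margin of error: E = z* × SE = 2.326 × 2.970040 = 6.9083

Z-interval: (x̄₁ - x̄₂) ± E = 1 ± 6.9083 = (-5.9083, 7.9083)

Rounded to 2 decimal places:

(-5.91, 7.91)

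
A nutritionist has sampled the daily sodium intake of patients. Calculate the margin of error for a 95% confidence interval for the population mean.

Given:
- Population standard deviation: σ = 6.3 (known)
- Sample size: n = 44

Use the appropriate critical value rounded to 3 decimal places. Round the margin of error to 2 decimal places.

The population standard deviation σ is known, so use the z-interval margin of error formula.

For 95% confidence, z* = 1.96 (from standard normal table)

Margin of error formula for z-interval: E = z* × σ/√n

E = 1.96 × 6.3/√44
  = 1.96 × 0.949761
  = 1.8615

Rounded to 2 decimal places:

1.86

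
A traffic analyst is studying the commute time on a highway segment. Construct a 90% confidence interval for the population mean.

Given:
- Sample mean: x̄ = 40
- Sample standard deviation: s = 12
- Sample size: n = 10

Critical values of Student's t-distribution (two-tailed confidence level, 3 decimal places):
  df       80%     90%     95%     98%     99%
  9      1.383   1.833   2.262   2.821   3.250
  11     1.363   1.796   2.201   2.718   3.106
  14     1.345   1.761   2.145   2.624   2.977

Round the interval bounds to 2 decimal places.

The population standard deviation σ is unknown (only the sample standard deviation s is given), so use a t-interval with df = n - 1 = 10 - 1 = 9.

For 90% confidence with df = 9, t* = 1.833 (from t-table)

Standard error: SE = s/√n = 12/√10 = 3.794733

Margin of error: E = t* × SE = 1.833 × 3.794733 = 6.9557

T-interval: x̄ ± E = 40 ± 6.9557 = (33.0443, 46.9557)

Rounded to 2 decimal places:

(33.04, 46.96)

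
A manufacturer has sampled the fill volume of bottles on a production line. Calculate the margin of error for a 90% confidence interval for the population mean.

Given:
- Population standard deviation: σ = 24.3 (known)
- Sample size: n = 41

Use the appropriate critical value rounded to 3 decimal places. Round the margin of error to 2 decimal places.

The population standard deviation σ is known, so use the z-interval margin of error formula.

For 90% confidence, z* = 1.645 (from standard normal table)

Margin of error formula for z-interval: E = z* × σ/√n

E = 1.645 × 24.3/√41
  = 1.645 × 3.795022
  = 6.2428

Rounded to 2 decimal places:

6.24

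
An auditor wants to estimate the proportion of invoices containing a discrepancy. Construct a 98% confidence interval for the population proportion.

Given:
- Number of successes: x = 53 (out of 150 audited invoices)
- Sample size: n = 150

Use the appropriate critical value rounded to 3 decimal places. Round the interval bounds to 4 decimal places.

Sample proportion: p̂ = 53/150 = 0.353333

Check conditions for normal approximation:
  np̂ = 53 ≥ 10 ✓
  n(1-p̂) = 97 ≥ 10 ✓

The sample is large enough, so use a z-interval (normal approximation) for the proportion.

For 98% confidence, z* = 2.326 (from standard normal table)

Standard error: SE = √(p̂(1-p̂)/n) = √(0.353333×0.646667/150) = 0.03902895

Margin of error: E = z* × SE = 2.326 × 0.03902895 = 0.090781

Z-interval: p̂ ± E = 0.353333 ± 0.090781 = (0.262552, 0.444115)

Rounded to 4 decimal places:

(0.2626, 0.4441)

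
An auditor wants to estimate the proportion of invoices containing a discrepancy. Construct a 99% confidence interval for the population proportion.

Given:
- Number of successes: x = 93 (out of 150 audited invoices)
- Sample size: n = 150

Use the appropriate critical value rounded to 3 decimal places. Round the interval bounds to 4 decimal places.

Sample proportion: p̂ = 93/150 = 0.620000

Check conditions for normal approximation:
  np̂ = 93 ≥ 10 ✓
  n(1-p̂) = 57 ≥ 10 ✓

The sample is large enough, so use a z-interval (normal approximation) for the proportion.

For 99% confidence, z* = 2.576 (from standard normal table)

Standard error: SE = √(p̂(1-p̂)/n) = √(0.620000×0.380000/150) = 0.03963164

Margin of error: E = z* × SE = 2.576 × 0.03963164 = 0.102091

Z-interval: p̂ ± E = 0.620000 ± 0.102091 = (0.517909, 0.722091)

Rounded to 4 decimal places:

(0.5179, 0.7221)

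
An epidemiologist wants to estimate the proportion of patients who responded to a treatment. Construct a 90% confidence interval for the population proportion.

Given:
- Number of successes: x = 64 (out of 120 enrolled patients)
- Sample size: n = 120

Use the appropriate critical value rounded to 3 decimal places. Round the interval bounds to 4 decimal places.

Sample proportion: p̂ = 64/120 = 0.5333333

Check conditions for normal approximation:
  np̂ = 64 ≥ 10 ✓
  n(1-p̂) = 56 ≥ 10 ✓

The sample is large enough, so use a z-interval (normal approximation) for the proportion.

For 90% confidence, z* = 1.645 (from standard normal table)

Standard error: SE = √(p̂(1-p̂)/n) = √(0.5333333×0.4666667/120) = 0.045542003

Margin of error: E = z* × SE = 1.645 × 0.045542003 = 0.0749166

Z-interval: p̂ ± E = 0.5333333 ± 0.0749166 = (0.4584167, 0.6082499)

Rounded to 4 decimal places:

(0.4584, 0.6082)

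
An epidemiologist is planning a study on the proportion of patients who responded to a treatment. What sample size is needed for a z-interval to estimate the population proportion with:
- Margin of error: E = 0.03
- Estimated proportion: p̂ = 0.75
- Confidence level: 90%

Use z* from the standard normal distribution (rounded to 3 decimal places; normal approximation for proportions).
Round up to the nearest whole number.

Using z* for proportion z-interval (normal approximation).

For 90% confidence, z* = 1.645 (from standard normal table)

Sample size formula for proportion z-interval: n = z*²p̂(1-p̂)/E²

n = 1.645² × 0.75 × 0.25 / 0.03²
  = 2.706025 × 0.1875 / 0.0009
  = 563.7552

Round up to the nearest whole number: n = 564

564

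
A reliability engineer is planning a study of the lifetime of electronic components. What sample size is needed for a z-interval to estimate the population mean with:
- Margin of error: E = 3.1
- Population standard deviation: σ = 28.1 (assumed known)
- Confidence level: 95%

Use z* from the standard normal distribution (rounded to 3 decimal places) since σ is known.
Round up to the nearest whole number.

Using z* since population σ is known (z-interval formula).

For 95% confidence, z* = 1.96 (from standard normal table)

Sample size formula for z-interval: n = (z*σ/E)²

n = (1.96 × 28.1 / 3.1)²
  = (17.766452)²
  = 315.6468

Round up to the nearest whole number: n = 316

316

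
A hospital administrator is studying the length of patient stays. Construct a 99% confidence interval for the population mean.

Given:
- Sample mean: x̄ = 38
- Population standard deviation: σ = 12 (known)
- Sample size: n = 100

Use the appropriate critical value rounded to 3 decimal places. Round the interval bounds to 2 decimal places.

The population standard deviation σ is known, so use a z-interval (standard normal critical value).

For 99% confidence, z* = 2.576 (from standard normal table)

Standard error: SE = σ/√n = 12/√100 = 1.200000

Margin of error: E = z* × SE = 2.576 × 1.200000 = 3.0912

Z-interval: x̄ ± E = 38 ± 3.0912 = (34.9088, 41.0912)

Rounded to 2 decimal places:

(34.91, 41.09)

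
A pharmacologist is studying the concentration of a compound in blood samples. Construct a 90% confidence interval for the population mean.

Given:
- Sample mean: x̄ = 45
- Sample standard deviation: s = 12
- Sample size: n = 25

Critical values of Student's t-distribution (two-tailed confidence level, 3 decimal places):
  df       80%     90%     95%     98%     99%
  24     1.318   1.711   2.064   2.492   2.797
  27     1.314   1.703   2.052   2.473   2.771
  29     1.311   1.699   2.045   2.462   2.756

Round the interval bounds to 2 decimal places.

The population standard deviation σ is unknown (only the sample standard deviation s is given), so use a t-interval with df = n - 1 = 25 - 1 = 24.

For 90% confidence with df = 24, t* = 1.711 (from t-table)

Standard error: SE = s/√n = 12/√25 = 2.400000

Margin of error: E = t* × SE = 1.711 × 2.400000 = 4.1064

T-interval: x̄ ± E = 45 ± 4.1064 = (40.8936, 49.1064)

Rounded to 2 decimal places:

(40.89, 49.11)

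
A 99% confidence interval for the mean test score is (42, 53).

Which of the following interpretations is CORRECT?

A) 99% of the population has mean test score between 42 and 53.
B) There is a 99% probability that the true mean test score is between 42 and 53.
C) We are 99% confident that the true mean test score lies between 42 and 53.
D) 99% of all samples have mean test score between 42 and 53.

A confidence interval represents our confidence in the procedure, not a probability statement about the parameter.

Key concept: If we repeated this sampling process many times and computed a 99% CI each time, about 99% of those intervals would contain the true population parameter.

For this specific interval (42, 53):
- Midpoint (point estimate): 47.5
- Margin of error: 5.5

The correct interpretation is the one stating confidence that the true parameter lies in the interval — option C.

C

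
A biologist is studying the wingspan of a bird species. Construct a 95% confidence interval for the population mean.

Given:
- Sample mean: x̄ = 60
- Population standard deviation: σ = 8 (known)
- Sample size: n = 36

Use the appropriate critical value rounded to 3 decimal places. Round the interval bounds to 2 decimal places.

The population standard deviation σ is known, so use a z-interval (standard normal critical value).

For 95% confidence, z* = 1.96 (from standard normal table)

Standard error: SE = σ/√n = 8/√36 = 1.333333

Margin of error: E = z* × SE = 1.96 × 1.333333 = 2.6133

Z-interval: x̄ ± E = 60 ± 2.6133 = (57.3867, 62.6133)

Rounded to 2 decimal places:

(57.39, 62.61)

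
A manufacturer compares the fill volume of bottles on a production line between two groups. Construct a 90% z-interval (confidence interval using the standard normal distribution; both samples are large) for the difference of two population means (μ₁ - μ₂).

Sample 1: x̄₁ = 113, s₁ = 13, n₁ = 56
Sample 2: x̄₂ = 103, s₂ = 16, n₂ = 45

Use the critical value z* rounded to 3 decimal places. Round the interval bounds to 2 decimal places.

Both samples are large (n₁ = 56 ≥ 30, n₂ = 45 ≥ 30), so a z-interval for the difference of means applies.

Point estimate: x̄₁ - x̄₂ = 113 - 103 = 10

Standard error: SE = √(s₁²/n₁ + s₂²/n₂)
= √(13²/56 + 16²/45)
= √(3.017857 + 5.688889)
= 2.950720

For 90% confidence, z* = 1.645 (from standard normal table)
Margin of error: E = z* × SE = 1.645 × 2.950720 = 4.8539

Z-interval: (x̄₁ - x̄₂) ± E = 10 ± 4.8539 = (5.1461, 14.8539)

Rounded to 2 decimal places:

(5.15, 14.85)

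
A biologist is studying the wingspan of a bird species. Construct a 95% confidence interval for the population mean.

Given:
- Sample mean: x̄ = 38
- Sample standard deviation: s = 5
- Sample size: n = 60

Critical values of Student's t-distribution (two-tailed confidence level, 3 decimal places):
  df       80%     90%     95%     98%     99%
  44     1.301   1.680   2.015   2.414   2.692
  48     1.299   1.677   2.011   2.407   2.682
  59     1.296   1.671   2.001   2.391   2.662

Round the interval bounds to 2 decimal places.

The population standard deviation σ is unknown (only the sample standard deviation s is given), so use a t-interval with df = n - 1 = 60 - 1 = 59.

For 95% confidence with df = 59, t* = 2.001 (from t-table)

Standard error: SE = s/√n = 5/√60 = 0.645497

Margin of error: E = t* × SE = 2.001 × 0.645497 = 1.2916

T-interval: x̄ ± E = 38 ± 1.2916 = (36.7084, 39.2916)

Rounded to 2 decimal places:

(36.71, 39.29)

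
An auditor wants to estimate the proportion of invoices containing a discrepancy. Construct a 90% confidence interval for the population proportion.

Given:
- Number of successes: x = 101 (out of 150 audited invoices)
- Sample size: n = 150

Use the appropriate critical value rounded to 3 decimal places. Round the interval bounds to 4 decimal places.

Sample proportion: p̂ = 101/150 = 0.673333

Check conditions for normal approximation:
  np̂ = 101 ≥ 10 ✓
  n(1-p̂) = 49 ≥ 10 ✓

The sample is large enough, so use a z-interval (normal approximation) for the proportion.

For 90% confidence, z* = 1.645 (from standard normal table)

Standard error: SE = √(p̂(1-p̂)/n) = √(0.673333×0.326667/150) = 0.03829322

Margin of error: E = z* × SE = 1.645 × 0.03829322 = 0.062992

Z-interval: p̂ ± E = 0.673333 ± 0.062992 = (0.610341, 0.736326)

Rounded to 4 decimal places:

(0.6103, 0.7363)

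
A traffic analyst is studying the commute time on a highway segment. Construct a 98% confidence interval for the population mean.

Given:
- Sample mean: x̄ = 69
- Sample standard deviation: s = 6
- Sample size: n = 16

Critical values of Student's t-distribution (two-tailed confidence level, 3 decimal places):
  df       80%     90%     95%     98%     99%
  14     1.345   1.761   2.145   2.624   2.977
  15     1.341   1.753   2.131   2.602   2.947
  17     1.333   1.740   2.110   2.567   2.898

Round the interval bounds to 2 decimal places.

The population standard deviation σ is unknown (only the sample standard deviation s is given), so use a t-interval with df = n - 1 = 16 - 1 = 15.

For 98% confidence with df = 15, t* = 2.602 (from t-table)

Standard error: SE = s/√n = 6/√16 = 1.500000

Margin of error: E = t* × SE = 2.602 × 1.500000 = 3.9030

T-interval: x̄ ± E = 69 ± 3.9030 = (65.0970, 72.9030)

Rounded to 2 decimal places:

(65.10, 72.90)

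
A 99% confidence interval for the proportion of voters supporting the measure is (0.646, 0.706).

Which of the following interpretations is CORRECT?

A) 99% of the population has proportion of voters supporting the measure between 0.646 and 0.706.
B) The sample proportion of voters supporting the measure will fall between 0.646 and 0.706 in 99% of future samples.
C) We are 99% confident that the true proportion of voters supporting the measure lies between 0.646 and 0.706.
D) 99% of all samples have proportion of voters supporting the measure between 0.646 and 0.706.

A confidence interval represents our confidence in the procedure, not a probability statement about the parameter.

Key concept: If we repeated this sampling process many times and computed a 99% CI each time, about 99% of those intervals would contain the true population parameter.

For this specific interval (0.646, 0.706):
- Midpoint (point estimate): 0.676
- Margin of error: 0.03

The correct interpretation is the one stating confidence that the true parameter lies in the interval — option C.

C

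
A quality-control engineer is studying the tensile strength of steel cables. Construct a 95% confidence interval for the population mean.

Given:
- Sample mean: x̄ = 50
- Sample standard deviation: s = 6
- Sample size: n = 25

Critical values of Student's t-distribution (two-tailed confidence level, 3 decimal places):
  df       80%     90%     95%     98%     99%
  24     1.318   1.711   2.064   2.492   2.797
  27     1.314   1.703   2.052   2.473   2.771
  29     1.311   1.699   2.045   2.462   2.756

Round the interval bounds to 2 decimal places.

The population standard deviation σ is unknown (only the sample standard deviation s is given), so use a t-interval with df = n - 1 = 25 - 1 = 24.

For 95% confidence with df = 24, t* = 2.064 (from t-table)

Standard error: SE = s/√n = 6/√25 = 1.200000

Margin of error: E = t* × SE = 2.064 × 1.200000 = 2.4768

T-interval: x̄ ± E = 50 ± 2.4768 = (47.5232, 52.4768)

Rounded to 2 decimal places:

(47.52, 52.48)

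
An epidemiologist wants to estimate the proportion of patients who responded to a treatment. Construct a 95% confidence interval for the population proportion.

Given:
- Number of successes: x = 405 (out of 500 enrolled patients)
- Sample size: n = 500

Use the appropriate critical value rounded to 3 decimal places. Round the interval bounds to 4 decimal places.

Sample proportion: p̂ = 405/500 = 0.810000

Check conditions for normal approximation:
  np̂ = 405 ≥ 10 ✓
  n(1-p̂) = 95 ≥ 10 ✓

The sample is large enough, so use a z-interval (normal approximation) for the proportion.

For 95% confidence, z* = 1.96 (from standard normal table)

Standard error: SE = √(p̂(1-p̂)/n) = √(0.810000×0.190000/500) = 0.01754423

Margin of error: E = z* × SE = 1.96 × 0.01754423 = 0.034387

Z-interval: p̂ ± E = 0.810000 ± 0.034387 = (0.775613, 0.844387)

Rounded to 4 decimal places:

(0.7756, 0.8444)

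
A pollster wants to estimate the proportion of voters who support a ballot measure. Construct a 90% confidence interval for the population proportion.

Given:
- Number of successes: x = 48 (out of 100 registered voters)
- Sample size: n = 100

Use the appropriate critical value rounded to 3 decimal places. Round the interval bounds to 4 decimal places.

Sample proportion: p̂ = 48/100 = 0.480000

Check conditions for normal approximation:
  np̂ = 48 ≥ 10 ✓
  n(1-p̂) = 52 ≥ 10 ✓

The sample is large enough, so use a z-interval (normal approximation) for the proportion.

For 90% confidence, z* = 1.645 (from standard normal table)

Standard error: SE = √(p̂(1-p̂)/n) = √(0.480000×0.520000/100) = 0.04995998

Margin of error: E = z* × SE = 1.645 × 0.04995998 = 0.082184

Z-interval: p̂ ± E = 0.480000 ± 0.082184 = (0.397816, 0.562184)

Rounded to 4 decimal places:

(0.3978, 0.5622)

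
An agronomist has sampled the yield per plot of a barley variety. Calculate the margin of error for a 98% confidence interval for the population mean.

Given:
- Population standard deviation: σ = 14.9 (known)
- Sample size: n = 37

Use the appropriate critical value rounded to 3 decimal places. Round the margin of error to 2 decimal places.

The population standard deviation σ is known, so use the z-interval margin of error formula.

For 98% confidence, z* = 2.326 (from standard normal table)

Margin of error formula for z-interval: E = z* × σ/√n

E = 2.326 × 14.9/√37
  = 2.326 × 2.449545
  = 5.6976

Rounded to 2 decimal places:

5.70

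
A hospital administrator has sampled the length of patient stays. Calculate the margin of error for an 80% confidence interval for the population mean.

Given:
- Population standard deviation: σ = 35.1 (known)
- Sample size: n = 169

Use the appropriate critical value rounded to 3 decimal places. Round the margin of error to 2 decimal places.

The population standard deviation σ is known, so use the z-interval margin of error formula.

For 80% confidence, z* = 1.282 (from standard normal table)

Margin of error formula for z-interval: E = z* × σ/√n

E = 1.282 × 35.1/√169
  = 1.282 × 2.700000
  = 3.4614

Rounded to 2 decimal places:

3.46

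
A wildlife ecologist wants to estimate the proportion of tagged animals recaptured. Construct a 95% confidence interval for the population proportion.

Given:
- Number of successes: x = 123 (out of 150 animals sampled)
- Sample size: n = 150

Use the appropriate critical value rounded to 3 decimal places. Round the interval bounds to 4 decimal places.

Sample proportion: p̂ = 123/150 = 0.820000

Check conditions for normal approximation:
  np̂ = 123 ≥ 10 ✓
  n(1-p̂) = 27 ≥ 10 ✓

The sample is large enough, so use a z-interval (normal approximation) for the proportion.

For 95% confidence, z* = 1.96 (from standard normal table)

Standard error: SE = √(p̂(1-p̂)/n) = √(0.820000×0.180000/150) = 0.03136877

Margin of error: E = z* × SE = 1.96 × 0.03136877 = 0.061483

Z-interval: p̂ ± E = 0.820000 ± 0.061483 = (0.758517, 0.881483)

Rounded to 4 decimal places:

(0.7585, 0.8815)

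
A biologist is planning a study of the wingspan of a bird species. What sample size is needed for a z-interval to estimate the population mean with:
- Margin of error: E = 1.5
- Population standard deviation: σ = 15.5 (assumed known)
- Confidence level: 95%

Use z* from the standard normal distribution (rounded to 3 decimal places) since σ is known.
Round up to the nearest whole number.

Using z* since population σ is known (z-interval formula).

For 95% confidence, z* = 1.96 (from standard normal table)

Sample size formula for z-interval: n = (z*σ/E)²

n = (1.96 × 15.5 / 1.5)²
  = (20.253333)²
  = 410.1975

Round up to the nearest whole number: n = 411

411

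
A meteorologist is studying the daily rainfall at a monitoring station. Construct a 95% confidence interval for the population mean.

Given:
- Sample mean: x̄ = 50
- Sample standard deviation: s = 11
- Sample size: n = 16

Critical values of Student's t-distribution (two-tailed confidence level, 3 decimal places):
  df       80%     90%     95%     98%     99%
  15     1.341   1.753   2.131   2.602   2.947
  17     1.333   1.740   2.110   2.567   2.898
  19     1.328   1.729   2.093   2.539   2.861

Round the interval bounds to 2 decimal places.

The population standard deviation σ is unknown (only the sample standard deviation s is given), so use a t-interval with df = n - 1 = 16 - 1 = 15.

For 95% confidence with df = 15, t* = 2.131 (from t-table)

Standard error: SE = s/√n = 11/√16 = 2.750000

Margin of error: E = t* × SE = 2.131 × 2.750000 = 5.8602

T-interval: x̄ ± E = 50 ± 5.8602 = (44.1397, 55.8603)

Rounded to 2 decimal places:

(44.14, 55.86)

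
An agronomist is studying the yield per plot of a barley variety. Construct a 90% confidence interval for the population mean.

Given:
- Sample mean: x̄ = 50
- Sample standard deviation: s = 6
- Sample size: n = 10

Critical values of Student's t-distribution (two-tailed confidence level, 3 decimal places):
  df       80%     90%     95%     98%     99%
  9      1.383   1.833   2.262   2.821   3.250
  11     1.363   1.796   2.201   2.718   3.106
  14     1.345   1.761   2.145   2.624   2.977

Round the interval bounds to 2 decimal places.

The population standard deviation σ is unknown (only the sample standard deviation s is given), so use a t-interval with df = n - 1 = 10 - 1 = 9.

For 90% confidence with df = 9, t* = 1.833 (from t-table)

Standard error: SE = s/√n = 6/√10 = 1.897367

Margin of error: E = t* × SE = 1.833 × 1.897367 = 3.4779

T-interval: x̄ ± E = 50 ± 3.4779 = (46.5221, 53.4779)

Rounded to 2 decimal places:

(46.52, 53.48)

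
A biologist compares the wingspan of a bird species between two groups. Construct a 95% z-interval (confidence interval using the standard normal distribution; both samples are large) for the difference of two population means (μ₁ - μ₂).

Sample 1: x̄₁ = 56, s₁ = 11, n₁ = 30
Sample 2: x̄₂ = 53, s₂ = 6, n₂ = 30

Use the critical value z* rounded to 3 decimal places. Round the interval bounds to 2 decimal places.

Both samples are large (n₁ = 30 ≥ 30, n₂ = 30 ≥ 30), so a z-interval for the difference of means applies.

Point estimate: x̄₁ - x̄₂ = 56 - 53 = 3

Standard error: SE = √(s₁²/n₁ + s₂²/n₂)
= √(11²/30 + 6²/30)
= √(4.033333 + 1.200000)
= 2.287648

For 95% confidence, z* = 1.96 (from standard normal table)
Margin of error: E = z* × SE = 1.96 × 2.287648 = 4.4838

Z-interval: (x̄₁ - x̄₂) ± E = 3 ± 4.4838 = (-1.4838, 7.4838)

Rounded to 2 decimal places:

(-1.48, 7.48)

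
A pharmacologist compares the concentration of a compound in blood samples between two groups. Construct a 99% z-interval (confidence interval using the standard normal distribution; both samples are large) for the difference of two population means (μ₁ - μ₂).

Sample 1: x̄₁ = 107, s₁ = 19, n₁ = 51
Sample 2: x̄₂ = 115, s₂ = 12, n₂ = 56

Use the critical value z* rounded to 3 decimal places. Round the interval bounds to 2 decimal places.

Both samples are large (n₁ = 51 ≥ 30, n₂ = 56 ≥ 30), so a z-interval for the difference of means applies.

Point estimate: x̄₁ - x̄₂ = 107 - 115 = -8

Standard error: SE = √(s₁²/n₁ + s₂²/n₂)
= √(19²/51 + 12²/56)
= √(7.078431 + 2.571429)
= 3.106422

For 99% confidence, z* = 2.576 (from standard normal table)
Margin of error: E = z* × SE = 2.576 × 3.106422 = 8.0021

Z-interval: (x̄₁ - x̄₂) ± E = -8 ± 8.0021 = (-16.0021, 0.0021)

Rounded to 2 decimal places:

(-16.00, 0.00)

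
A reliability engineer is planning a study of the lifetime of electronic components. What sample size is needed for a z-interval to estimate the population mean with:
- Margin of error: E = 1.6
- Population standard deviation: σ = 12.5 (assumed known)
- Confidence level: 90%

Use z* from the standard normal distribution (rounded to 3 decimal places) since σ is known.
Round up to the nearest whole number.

Using z* since population σ is known (z-interval formula).

For 90% confidence, z* = 1.645 (from standard normal table)

Sample size formula for z-interval: n = (z*σ/E)²

n = (1.645 × 12.5 / 1.6)²
  = (12.851562)²
  = 165.1627

Round up to the nearest whole number: n = 166

166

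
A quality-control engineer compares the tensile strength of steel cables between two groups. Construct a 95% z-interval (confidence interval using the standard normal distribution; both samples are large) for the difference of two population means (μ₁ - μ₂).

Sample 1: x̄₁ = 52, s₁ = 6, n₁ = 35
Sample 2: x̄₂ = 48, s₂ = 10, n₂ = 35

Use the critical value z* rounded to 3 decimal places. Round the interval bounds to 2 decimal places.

Both samples are large (n₁ = 35 ≥ 30, n₂ = 35 ≥ 30), so a z-interval for the difference of means applies.

Point estimate: x̄₁ - x̄₂ = 52 - 48 = 4

Standard error: SE = √(s₁²/n₁ + s₂²/n₂)
= √(6²/35 + 10²/35)
= √(1.028571 + 2.857143)
= 1.971222

For 95% confidence, z* = 1.96 (from standard normal table)
Margin of error: E = z* × SE = 1.96 × 1.971222 = 3.8636

Z-interval: (x̄₁ - x̄₂) ± E = 4 ± 3.8636 = (0.1364, 7.8636)

Rounded to 2 decimal places:

(0.14, 7.86)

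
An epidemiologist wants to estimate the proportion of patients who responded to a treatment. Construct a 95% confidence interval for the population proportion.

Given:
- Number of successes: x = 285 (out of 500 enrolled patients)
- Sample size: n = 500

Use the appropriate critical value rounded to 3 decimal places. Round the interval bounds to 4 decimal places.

Sample proportion: p̂ = 285/500 = 0.570000

Check conditions for normal approximation:
  np̂ = 285 ≥ 10 ✓
  n(1-p̂) = 215 ≥ 10 ✓

The sample is large enough, so use a z-interval (normal approximation) for the proportion.

For 95% confidence, z* = 1.96 (from standard normal table)

Standard error: SE = √(p̂(1-p̂)/n) = √(0.570000×0.430000/500) = 0.02214046

Margin of error: E = z* × SE = 1.96 × 0.02214046 = 0.043395

Z-interval: p̂ ± E = 0.570000 ± 0.043395 = (0.526605, 0.613395)

Rounded to 4 decimal places:

(0.5266, 0.6134)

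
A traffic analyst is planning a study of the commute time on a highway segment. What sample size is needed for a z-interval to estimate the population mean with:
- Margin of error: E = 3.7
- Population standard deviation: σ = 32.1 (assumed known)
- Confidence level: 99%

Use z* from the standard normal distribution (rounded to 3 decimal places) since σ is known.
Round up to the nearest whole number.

Using z* since population σ is known (z-interval formula).

For 99% confidence, z* = 2.576 (from standard normal table)

Sample size formula for z-interval: n = (z*σ/E)²

n = (2.576 × 32.1 / 3.7)²
  = (22.348541)²
  = 499.4573

Round up to the nearest whole number: n = 500

500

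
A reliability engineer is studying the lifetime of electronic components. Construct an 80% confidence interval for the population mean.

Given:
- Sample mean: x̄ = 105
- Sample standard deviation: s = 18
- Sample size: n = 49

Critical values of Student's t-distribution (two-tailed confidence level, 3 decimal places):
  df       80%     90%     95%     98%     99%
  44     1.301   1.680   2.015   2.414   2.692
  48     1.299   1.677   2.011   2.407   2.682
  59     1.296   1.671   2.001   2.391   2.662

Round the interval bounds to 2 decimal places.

The population standard deviation σ is unknown (only the sample standard deviation s is given), so use a t-interval with df = n - 1 = 49 - 1 = 48.

For 80% confidence with df = 48, t* = 1.299 (from t-table)

Standard error: SE = s/√n = 18/√49 = 2.571429

Margin of error: E = t* × SE = 1.299 × 2.571429 = 3.3403

T-interval: x̄ ± E = 105 ± 3.3403 = (101.6597, 108.3403)

Rounded to 2 decimal places:

(101.66, 108.34)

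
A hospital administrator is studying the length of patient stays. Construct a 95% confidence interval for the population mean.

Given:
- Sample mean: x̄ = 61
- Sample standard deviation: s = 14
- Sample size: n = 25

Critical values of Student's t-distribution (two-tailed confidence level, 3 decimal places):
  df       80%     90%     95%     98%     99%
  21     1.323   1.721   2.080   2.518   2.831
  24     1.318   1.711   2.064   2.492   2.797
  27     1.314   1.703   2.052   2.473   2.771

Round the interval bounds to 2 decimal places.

The population standard deviation σ is unknown (only the sample standard deviation s is given), so use a t-interval with df = n - 1 = 25 - 1 = 24.

For 95% confidence with df = 24, t* = 2.064 (from t-table)

Standard error: SE = s/√n = 14/√25 = 2.800000

Margin of error: E = t* × SE = 2.064 × 2.800000 = 5.7792

T-interval: x̄ ± E = 61 ± 5.7792 = (55.2208, 66.7792)

Rounded to 2 decimal places:

(55.22, 66.78)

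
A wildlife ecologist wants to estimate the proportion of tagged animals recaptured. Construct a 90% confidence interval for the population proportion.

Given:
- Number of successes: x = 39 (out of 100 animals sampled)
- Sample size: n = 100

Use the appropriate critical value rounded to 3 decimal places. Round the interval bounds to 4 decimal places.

Sample proportion: p̂ = 39/100 = 0.390000

Check conditions for normal approximation:
  np̂ = 39 ≥ 10 ✓
  n(1-p̂) = 61 ≥ 10 ✓

The sample is large enough, so use a z-interval (normal approximation) for the proportion.

For 90% confidence, z* = 1.645 (from standard normal table)

Standard error: SE = √(p̂(1-p̂)/n) = √(0.390000×0.610000/100) = 0.04877499

Margin of error: E = z* × SE = 1.645 × 0.04877499 = 0.080235

Z-interval: p̂ ± E = 0.390000 ± 0.080235 = (0.309765, 0.470235)

Rounded to 4 decimal places:

(0.3098, 0.4702)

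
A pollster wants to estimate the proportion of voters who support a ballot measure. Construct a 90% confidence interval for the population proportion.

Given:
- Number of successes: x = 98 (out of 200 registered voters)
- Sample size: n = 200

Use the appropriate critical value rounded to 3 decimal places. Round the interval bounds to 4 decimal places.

Sample proportion: p̂ = 98/200 = 0.490000

Check conditions for normal approximation:
  np̂ = 98 ≥ 10 ✓
  n(1-p̂) = 102 ≥ 10 ✓

The sample is large enough, so use a z-interval (normal approximation) for the proportion.

For 90% confidence, z* = 1.645 (from standard normal table)

Standard error: SE = √(p̂(1-p̂)/n) = √(0.490000×0.510000/200) = 0.03534827

Margin of error: E = z* × SE = 1.645 × 0.03534827 = 0.058148

Z-interval: p̂ ± E = 0.490000 ± 0.058148 = (0.431852, 0.548148)

Rounded to 4 decimal places:

(0.4319, 0.5481)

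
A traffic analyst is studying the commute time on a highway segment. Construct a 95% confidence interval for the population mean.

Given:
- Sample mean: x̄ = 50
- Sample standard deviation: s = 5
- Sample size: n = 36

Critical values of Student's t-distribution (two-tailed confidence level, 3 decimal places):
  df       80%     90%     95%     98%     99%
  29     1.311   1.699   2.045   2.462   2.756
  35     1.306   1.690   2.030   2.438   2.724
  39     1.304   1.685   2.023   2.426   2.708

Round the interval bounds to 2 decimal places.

The population standard deviation σ is unknown (only the sample standard deviation s is given), so use a t-interval with df = n - 1 = 36 - 1 = 35.

For 95% confidence with df = 35, t* = 2.030 (from t-table)

Standard error: SE = s/√n = 5/√36 = 0.833333

Margin of error: E = t* × SE = 2.030 × 0.833333 = 1.6917

T-interval: x̄ ± E = 50 ± 1.6917 = (48.3083, 51.6917)

Rounded to 2 decimal places:

(48.31, 51.69)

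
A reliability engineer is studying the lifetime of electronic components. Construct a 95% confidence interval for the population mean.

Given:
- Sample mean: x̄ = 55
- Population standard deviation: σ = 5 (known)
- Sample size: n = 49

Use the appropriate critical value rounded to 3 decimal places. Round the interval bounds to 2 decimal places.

The population standard deviation σ is known, so use a z-interval (standard normal critical value).

For 95% confidence, z* = 1.96 (from standard normal table)

Standard error: SE = σ/√n = 5/√49 = 0.714286

Margin of error: E = z* × SE = 1.96 × 0.714286 = 1.4000

Z-interval: x̄ ± E = 55 ± 1.4000 = (53.6000, 56.4000)

Rounded to 2 decimal places:

(53.60, 56.40)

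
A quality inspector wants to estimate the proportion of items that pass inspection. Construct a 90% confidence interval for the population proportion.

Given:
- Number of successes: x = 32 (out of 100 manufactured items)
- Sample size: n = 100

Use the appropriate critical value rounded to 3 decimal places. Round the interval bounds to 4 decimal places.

Sample proportion: p̂ = 32/100 = 0.320000

Check conditions for normal approximation:
  np̂ = 32 ≥ 10 ✓
  n(1-p̂) = 68 ≥ 10 ✓

The sample is large enough, so use a z-interval (normal approximation) for the proportion.

For 90% confidence, z* = 1.645 (from standard normal table)

Standard error: SE = √(p̂(1-p̂)/n) = √(0.320000×0.680000/100) = 0.04664762

Margin of error: E = z* × SE = 1.645 × 0.04664762 = 0.076735

Z-interval: p̂ ± E = 0.320000 ± 0.076735 = (0.243265, 0.396735)

Rounded to 4 decimal places:

(0.2433, 0.3967)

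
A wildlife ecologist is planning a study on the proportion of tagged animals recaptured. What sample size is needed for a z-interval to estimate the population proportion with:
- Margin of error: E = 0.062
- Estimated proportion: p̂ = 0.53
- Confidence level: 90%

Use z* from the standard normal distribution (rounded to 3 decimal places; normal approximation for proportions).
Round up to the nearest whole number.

Using z* for proportion z-interval (normal approximation).

For 90% confidence, z* = 1.645 (from standard normal table)

Sample size formula for proportion z-interval: n = z*²p̂(1-p̂)/E²

n = 1.645² × 0.53 × 0.47 / 0.062²
  = 2.706025 × 0.2491 / 0.003844
  = 175.3566

Round up to the nearest whole number: n = 176

176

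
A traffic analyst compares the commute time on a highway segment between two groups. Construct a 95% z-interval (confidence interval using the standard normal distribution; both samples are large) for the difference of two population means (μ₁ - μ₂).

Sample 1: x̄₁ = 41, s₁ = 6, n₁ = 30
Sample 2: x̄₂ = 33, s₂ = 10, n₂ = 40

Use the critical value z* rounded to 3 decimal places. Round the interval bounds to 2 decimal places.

Both samples are large (n₁ = 30 ≥ 30, n₂ = 40 ≥ 30), so a z-interval for the difference of means applies.

Point estimate: x̄₁ - x̄₂ = 41 - 33 = 8

Standard error: SE = √(s₁²/n₁ + s₂²/n₂)
= √(6²/30 + 10²/40)
= √(1.200000 + 2.500000)
= 1.923538

For 95% confidence, z* = 1.96 (from standard normal table)
Margin of error: E = z* × SE = 1.96 × 1.923538 = 3.7701

Z-interval: (x̄₁ - x̄₂) ± E = 8 ± 3.7701 = (4.2299, 11.7701)

Rounded to 2 decimal places:

(4.23, 11.77)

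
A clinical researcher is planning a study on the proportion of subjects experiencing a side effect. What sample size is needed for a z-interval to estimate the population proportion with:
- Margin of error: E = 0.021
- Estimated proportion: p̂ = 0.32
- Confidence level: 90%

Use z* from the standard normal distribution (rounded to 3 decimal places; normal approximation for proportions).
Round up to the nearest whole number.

Using z* for proportion z-interval (normal approximation).

For 90% confidence, z* = 1.645 (from standard normal table)

Sample size formula for proportion z-interval: n = z*²p̂(1-p̂)/E²

n = 1.645² × 0.32 × 0.68 / 0.021²
  = 2.706025 × 0.2176 / 0.000441
  = 1335.2178

Round up to the nearest whole number: n = 1336

1336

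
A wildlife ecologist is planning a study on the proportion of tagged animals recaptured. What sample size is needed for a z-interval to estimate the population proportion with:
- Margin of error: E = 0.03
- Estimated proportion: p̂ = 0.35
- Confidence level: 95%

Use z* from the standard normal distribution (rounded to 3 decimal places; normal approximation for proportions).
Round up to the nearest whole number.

Using z* for proportion z-interval (normal approximation).

For 95% confidence, z* = 1.96 (from standard normal table)

Sample size formula for proportion z-interval: n = z*²p̂(1-p̂)/E²

n = 1.96² × 0.35 × 0.65 / 0.03²
  = 3.8416 × 0.2275 / 0.0009
  = 971.0711

Round up to the nearest whole number: n = 972

972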